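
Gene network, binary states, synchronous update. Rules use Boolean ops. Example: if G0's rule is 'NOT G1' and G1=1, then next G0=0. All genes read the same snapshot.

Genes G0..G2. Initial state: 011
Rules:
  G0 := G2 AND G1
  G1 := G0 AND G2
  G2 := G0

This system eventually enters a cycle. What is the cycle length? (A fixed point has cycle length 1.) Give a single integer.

Step 0: 011
Step 1: G0=G2&G1=1&1=1 G1=G0&G2=0&1=0 G2=G0=0 -> 100
Step 2: G0=G2&G1=0&0=0 G1=G0&G2=1&0=0 G2=G0=1 -> 001
Step 3: G0=G2&G1=1&0=0 G1=G0&G2=0&1=0 G2=G0=0 -> 000
Step 4: G0=G2&G1=0&0=0 G1=G0&G2=0&0=0 G2=G0=0 -> 000
State from step 4 equals state from step 3 -> cycle length 1

Answer: 1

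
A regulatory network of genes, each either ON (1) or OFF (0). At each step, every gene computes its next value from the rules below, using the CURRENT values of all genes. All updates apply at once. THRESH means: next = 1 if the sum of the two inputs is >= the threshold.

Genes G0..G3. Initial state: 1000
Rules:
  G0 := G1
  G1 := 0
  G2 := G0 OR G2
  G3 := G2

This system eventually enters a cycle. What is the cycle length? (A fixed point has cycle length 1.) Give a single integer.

Step 0: 1000
Step 1: G0=G1=0 G1=0(const) G2=G0|G2=1|0=1 G3=G2=0 -> 0010
Step 2: G0=G1=0 G1=0(const) G2=G0|G2=0|1=1 G3=G2=1 -> 0011
Step 3: G0=G1=0 G1=0(const) G2=G0|G2=0|1=1 G3=G2=1 -> 0011
State from step 3 equals state from step 2 -> cycle length 1

Answer: 1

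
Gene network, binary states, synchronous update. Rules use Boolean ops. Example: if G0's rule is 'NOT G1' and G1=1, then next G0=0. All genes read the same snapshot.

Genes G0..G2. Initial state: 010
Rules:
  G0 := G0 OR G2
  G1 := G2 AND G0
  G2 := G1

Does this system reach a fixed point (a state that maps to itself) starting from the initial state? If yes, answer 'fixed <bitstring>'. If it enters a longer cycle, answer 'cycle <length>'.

Answer: fixed 100

Derivation:
Step 0: 010
Step 1: G0=G0|G2=0|0=0 G1=G2&G0=0&0=0 G2=G1=1 -> 001
Step 2: G0=G0|G2=0|1=1 G1=G2&G0=1&0=0 G2=G1=0 -> 100
Step 3: G0=G0|G2=1|0=1 G1=G2&G0=0&1=0 G2=G1=0 -> 100
Fixed point reached at step 2: 100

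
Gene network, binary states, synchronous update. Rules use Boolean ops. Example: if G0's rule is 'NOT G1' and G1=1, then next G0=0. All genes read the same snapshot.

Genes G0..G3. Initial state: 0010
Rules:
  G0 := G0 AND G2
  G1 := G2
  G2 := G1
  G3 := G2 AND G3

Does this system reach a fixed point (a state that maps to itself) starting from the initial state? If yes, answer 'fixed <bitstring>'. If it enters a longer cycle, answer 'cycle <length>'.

Step 0: 0010
Step 1: G0=G0&G2=0&1=0 G1=G2=1 G2=G1=0 G3=G2&G3=1&0=0 -> 0100
Step 2: G0=G0&G2=0&0=0 G1=G2=0 G2=G1=1 G3=G2&G3=0&0=0 -> 0010
Cycle of length 2 starting at step 0 -> no fixed point

Answer: cycle 2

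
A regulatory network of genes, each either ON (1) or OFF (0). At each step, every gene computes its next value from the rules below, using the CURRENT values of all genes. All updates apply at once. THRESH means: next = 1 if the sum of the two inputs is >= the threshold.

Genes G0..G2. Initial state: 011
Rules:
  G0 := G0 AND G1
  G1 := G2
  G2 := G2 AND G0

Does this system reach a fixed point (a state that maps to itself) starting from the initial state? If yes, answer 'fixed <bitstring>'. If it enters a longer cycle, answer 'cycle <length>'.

Step 0: 011
Step 1: G0=G0&G1=0&1=0 G1=G2=1 G2=G2&G0=1&0=0 -> 010
Step 2: G0=G0&G1=0&1=0 G1=G2=0 G2=G2&G0=0&0=0 -> 000
Step 3: G0=G0&G1=0&0=0 G1=G2=0 G2=G2&G0=0&0=0 -> 000
Fixed point reached at step 2: 000

Answer: fixed 000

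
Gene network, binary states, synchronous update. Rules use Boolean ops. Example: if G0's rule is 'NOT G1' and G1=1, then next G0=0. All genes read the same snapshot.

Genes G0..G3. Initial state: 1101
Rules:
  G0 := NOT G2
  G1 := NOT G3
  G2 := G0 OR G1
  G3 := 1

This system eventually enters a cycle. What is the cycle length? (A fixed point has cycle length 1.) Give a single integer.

Step 0: 1101
Step 1: G0=NOT G2=NOT 0=1 G1=NOT G3=NOT 1=0 G2=G0|G1=1|1=1 G3=1(const) -> 1011
Step 2: G0=NOT G2=NOT 1=0 G1=NOT G3=NOT 1=0 G2=G0|G1=1|0=1 G3=1(const) -> 0011
Step 3: G0=NOT G2=NOT 1=0 G1=NOT G3=NOT 1=0 G2=G0|G1=0|0=0 G3=1(const) -> 0001
Step 4: G0=NOT G2=NOT 0=1 G1=NOT G3=NOT 1=0 G2=G0|G1=0|0=0 G3=1(const) -> 1001
Step 5: G0=NOT G2=NOT 0=1 G1=NOT G3=NOT 1=0 G2=G0|G1=1|0=1 G3=1(const) -> 1011
State from step 5 equals state from step 1 -> cycle length 4

Answer: 4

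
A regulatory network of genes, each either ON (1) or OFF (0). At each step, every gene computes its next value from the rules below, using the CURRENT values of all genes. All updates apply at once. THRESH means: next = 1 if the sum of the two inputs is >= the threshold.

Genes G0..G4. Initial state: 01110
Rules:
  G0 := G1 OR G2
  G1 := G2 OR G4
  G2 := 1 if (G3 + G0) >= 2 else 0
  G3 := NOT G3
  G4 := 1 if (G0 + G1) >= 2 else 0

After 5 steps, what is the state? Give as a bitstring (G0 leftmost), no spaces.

Step 1: G0=G1|G2=1|1=1 G1=G2|G4=1|0=1 G2=(1+0>=2)=0 G3=NOT G3=NOT 1=0 G4=(0+1>=2)=0 -> 11000
Step 2: G0=G1|G2=1|0=1 G1=G2|G4=0|0=0 G2=(0+1>=2)=0 G3=NOT G3=NOT 0=1 G4=(1+1>=2)=1 -> 10011
Step 3: G0=G1|G2=0|0=0 G1=G2|G4=0|1=1 G2=(1+1>=2)=1 G3=NOT G3=NOT 1=0 G4=(1+0>=2)=0 -> 01100
Step 4: G0=G1|G2=1|1=1 G1=G2|G4=1|0=1 G2=(0+0>=2)=0 G3=NOT G3=NOT 0=1 G4=(0+1>=2)=0 -> 11010
Step 5: G0=G1|G2=1|0=1 G1=G2|G4=0|0=0 G2=(1+1>=2)=1 G3=NOT G3=NOT 1=0 G4=(1+1>=2)=1 -> 10101

10101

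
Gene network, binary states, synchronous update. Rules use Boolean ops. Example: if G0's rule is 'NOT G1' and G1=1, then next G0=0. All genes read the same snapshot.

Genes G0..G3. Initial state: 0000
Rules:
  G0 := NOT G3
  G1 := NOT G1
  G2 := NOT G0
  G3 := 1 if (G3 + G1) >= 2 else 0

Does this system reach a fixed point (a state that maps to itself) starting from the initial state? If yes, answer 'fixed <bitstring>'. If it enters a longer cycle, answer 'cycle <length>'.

Answer: cycle 2

Derivation:
Step 0: 0000
Step 1: G0=NOT G3=NOT 0=1 G1=NOT G1=NOT 0=1 G2=NOT G0=NOT 0=1 G3=(0+0>=2)=0 -> 1110
Step 2: G0=NOT G3=NOT 0=1 G1=NOT G1=NOT 1=0 G2=NOT G0=NOT 1=0 G3=(0+1>=2)=0 -> 1000
Step 3: G0=NOT G3=NOT 0=1 G1=NOT G1=NOT 0=1 G2=NOT G0=NOT 1=0 G3=(0+0>=2)=0 -> 1100
Step 4: G0=NOT G3=NOT 0=1 G1=NOT G1=NOT 1=0 G2=NOT G0=NOT 1=0 G3=(0+1>=2)=0 -> 1000
Cycle of length 2 starting at step 2 -> no fixed point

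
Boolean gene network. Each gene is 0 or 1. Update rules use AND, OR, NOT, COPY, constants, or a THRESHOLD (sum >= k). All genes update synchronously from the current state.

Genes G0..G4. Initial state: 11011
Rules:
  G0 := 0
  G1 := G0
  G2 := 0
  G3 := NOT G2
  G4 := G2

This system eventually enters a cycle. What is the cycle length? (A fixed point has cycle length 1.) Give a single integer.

Step 0: 11011
Step 1: G0=0(const) G1=G0=1 G2=0(const) G3=NOT G2=NOT 0=1 G4=G2=0 -> 01010
Step 2: G0=0(const) G1=G0=0 G2=0(const) G3=NOT G2=NOT 0=1 G4=G2=0 -> 00010
Step 3: G0=0(const) G1=G0=0 G2=0(const) G3=NOT G2=NOT 0=1 G4=G2=0 -> 00010
State from step 3 equals state from step 2 -> cycle length 1

Answer: 1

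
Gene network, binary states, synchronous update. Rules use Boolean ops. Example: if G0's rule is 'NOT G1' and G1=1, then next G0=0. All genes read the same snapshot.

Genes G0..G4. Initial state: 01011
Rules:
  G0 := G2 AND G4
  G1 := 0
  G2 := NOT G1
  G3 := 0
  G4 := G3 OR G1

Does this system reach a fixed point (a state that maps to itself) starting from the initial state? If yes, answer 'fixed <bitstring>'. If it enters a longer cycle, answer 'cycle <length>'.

Step 0: 01011
Step 1: G0=G2&G4=0&1=0 G1=0(const) G2=NOT G1=NOT 1=0 G3=0(const) G4=G3|G1=1|1=1 -> 00001
Step 2: G0=G2&G4=0&1=0 G1=0(const) G2=NOT G1=NOT 0=1 G3=0(const) G4=G3|G1=0|0=0 -> 00100
Step 3: G0=G2&G4=1&0=0 G1=0(const) G2=NOT G1=NOT 0=1 G3=0(const) G4=G3|G1=0|0=0 -> 00100
Fixed point reached at step 2: 00100

Answer: fixed 00100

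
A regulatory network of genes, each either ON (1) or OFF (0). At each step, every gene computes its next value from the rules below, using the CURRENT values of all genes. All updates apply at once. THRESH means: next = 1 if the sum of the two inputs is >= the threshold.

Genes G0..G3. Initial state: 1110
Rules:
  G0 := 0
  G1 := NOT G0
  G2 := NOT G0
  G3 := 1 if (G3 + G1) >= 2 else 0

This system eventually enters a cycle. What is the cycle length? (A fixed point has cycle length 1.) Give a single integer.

Answer: 1

Derivation:
Step 0: 1110
Step 1: G0=0(const) G1=NOT G0=NOT 1=0 G2=NOT G0=NOT 1=0 G3=(0+1>=2)=0 -> 0000
Step 2: G0=0(const) G1=NOT G0=NOT 0=1 G2=NOT G0=NOT 0=1 G3=(0+0>=2)=0 -> 0110
Step 3: G0=0(const) G1=NOT G0=NOT 0=1 G2=NOT G0=NOT 0=1 G3=(0+1>=2)=0 -> 0110
State from step 3 equals state from step 2 -> cycle length 1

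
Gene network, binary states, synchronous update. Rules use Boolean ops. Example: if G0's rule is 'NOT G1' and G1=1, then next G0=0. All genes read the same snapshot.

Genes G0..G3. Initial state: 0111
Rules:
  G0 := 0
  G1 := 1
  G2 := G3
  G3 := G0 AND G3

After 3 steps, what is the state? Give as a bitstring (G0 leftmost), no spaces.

Step 1: G0=0(const) G1=1(const) G2=G3=1 G3=G0&G3=0&1=0 -> 0110
Step 2: G0=0(const) G1=1(const) G2=G3=0 G3=G0&G3=0&0=0 -> 0100
Step 3: G0=0(const) G1=1(const) G2=G3=0 G3=G0&G3=0&0=0 -> 0100

0100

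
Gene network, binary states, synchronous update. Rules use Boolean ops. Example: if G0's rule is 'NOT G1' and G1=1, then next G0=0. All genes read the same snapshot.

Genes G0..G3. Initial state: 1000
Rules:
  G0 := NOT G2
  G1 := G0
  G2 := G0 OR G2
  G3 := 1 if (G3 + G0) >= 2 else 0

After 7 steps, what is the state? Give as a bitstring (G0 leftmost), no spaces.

Step 1: G0=NOT G2=NOT 0=1 G1=G0=1 G2=G0|G2=1|0=1 G3=(0+1>=2)=0 -> 1110
Step 2: G0=NOT G2=NOT 1=0 G1=G0=1 G2=G0|G2=1|1=1 G3=(0+1>=2)=0 -> 0110
Step 3: G0=NOT G2=NOT 1=0 G1=G0=0 G2=G0|G2=0|1=1 G3=(0+0>=2)=0 -> 0010
Step 4: G0=NOT G2=NOT 1=0 G1=G0=0 G2=G0|G2=0|1=1 G3=(0+0>=2)=0 -> 0010
Step 5: G0=NOT G2=NOT 1=0 G1=G0=0 G2=G0|G2=0|1=1 G3=(0+0>=2)=0 -> 0010
Step 6: G0=NOT G2=NOT 1=0 G1=G0=0 G2=G0|G2=0|1=1 G3=(0+0>=2)=0 -> 0010
Step 7: G0=NOT G2=NOT 1=0 G1=G0=0 G2=G0|G2=0|1=1 G3=(0+0>=2)=0 -> 0010

0010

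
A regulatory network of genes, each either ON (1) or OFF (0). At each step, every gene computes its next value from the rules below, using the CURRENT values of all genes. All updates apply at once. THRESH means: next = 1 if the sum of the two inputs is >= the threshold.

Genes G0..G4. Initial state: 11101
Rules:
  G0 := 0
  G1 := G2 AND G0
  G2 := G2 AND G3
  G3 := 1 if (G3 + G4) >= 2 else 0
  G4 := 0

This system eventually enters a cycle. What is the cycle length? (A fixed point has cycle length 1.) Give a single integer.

Step 0: 11101
Step 1: G0=0(const) G1=G2&G0=1&1=1 G2=G2&G3=1&0=0 G3=(0+1>=2)=0 G4=0(const) -> 01000
Step 2: G0=0(const) G1=G2&G0=0&0=0 G2=G2&G3=0&0=0 G3=(0+0>=2)=0 G4=0(const) -> 00000
Step 3: G0=0(const) G1=G2&G0=0&0=0 G2=G2&G3=0&0=0 G3=(0+0>=2)=0 G4=0(const) -> 00000
State from step 3 equals state from step 2 -> cycle length 1

Answer: 1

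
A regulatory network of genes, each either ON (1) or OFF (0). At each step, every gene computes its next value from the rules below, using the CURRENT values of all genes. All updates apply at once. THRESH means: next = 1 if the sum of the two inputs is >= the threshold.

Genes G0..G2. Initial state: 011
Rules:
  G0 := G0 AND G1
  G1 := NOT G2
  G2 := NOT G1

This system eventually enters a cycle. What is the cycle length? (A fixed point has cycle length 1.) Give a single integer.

Answer: 2

Derivation:
Step 0: 011
Step 1: G0=G0&G1=0&1=0 G1=NOT G2=NOT 1=0 G2=NOT G1=NOT 1=0 -> 000
Step 2: G0=G0&G1=0&0=0 G1=NOT G2=NOT 0=1 G2=NOT G1=NOT 0=1 -> 011
State from step 2 equals state from step 0 -> cycle length 2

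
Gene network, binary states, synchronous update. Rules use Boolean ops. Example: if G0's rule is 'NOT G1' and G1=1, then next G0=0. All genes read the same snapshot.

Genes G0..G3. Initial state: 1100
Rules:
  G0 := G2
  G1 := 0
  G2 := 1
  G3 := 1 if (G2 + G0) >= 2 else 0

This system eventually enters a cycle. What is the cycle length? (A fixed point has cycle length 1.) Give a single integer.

Step 0: 1100
Step 1: G0=G2=0 G1=0(const) G2=1(const) G3=(0+1>=2)=0 -> 0010
Step 2: G0=G2=1 G1=0(const) G2=1(const) G3=(1+0>=2)=0 -> 1010
Step 3: G0=G2=1 G1=0(const) G2=1(const) G3=(1+1>=2)=1 -> 1011
Step 4: G0=G2=1 G1=0(const) G2=1(const) G3=(1+1>=2)=1 -> 1011
State from step 4 equals state from step 3 -> cycle length 1

Answer: 1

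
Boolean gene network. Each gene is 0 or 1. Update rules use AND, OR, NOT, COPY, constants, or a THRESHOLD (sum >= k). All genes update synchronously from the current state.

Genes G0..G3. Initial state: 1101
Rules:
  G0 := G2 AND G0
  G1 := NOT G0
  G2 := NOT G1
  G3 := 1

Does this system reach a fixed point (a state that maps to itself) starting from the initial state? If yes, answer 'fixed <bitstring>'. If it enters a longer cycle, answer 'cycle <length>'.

Answer: fixed 0101

Derivation:
Step 0: 1101
Step 1: G0=G2&G0=0&1=0 G1=NOT G0=NOT 1=0 G2=NOT G1=NOT 1=0 G3=1(const) -> 0001
Step 2: G0=G2&G0=0&0=0 G1=NOT G0=NOT 0=1 G2=NOT G1=NOT 0=1 G3=1(const) -> 0111
Step 3: G0=G2&G0=1&0=0 G1=NOT G0=NOT 0=1 G2=NOT G1=NOT 1=0 G3=1(const) -> 0101
Step 4: G0=G2&G0=0&0=0 G1=NOT G0=NOT 0=1 G2=NOT G1=NOT 1=0 G3=1(const) -> 0101
Fixed point reached at step 3: 0101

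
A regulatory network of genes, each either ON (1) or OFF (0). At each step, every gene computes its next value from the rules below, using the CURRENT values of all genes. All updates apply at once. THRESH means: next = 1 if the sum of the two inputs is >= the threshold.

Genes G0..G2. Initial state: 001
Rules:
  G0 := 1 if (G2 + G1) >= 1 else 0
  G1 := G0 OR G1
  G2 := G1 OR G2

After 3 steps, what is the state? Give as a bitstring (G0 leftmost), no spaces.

Step 1: G0=(1+0>=1)=1 G1=G0|G1=0|0=0 G2=G1|G2=0|1=1 -> 101
Step 2: G0=(1+0>=1)=1 G1=G0|G1=1|0=1 G2=G1|G2=0|1=1 -> 111
Step 3: G0=(1+1>=1)=1 G1=G0|G1=1|1=1 G2=G1|G2=1|1=1 -> 111

111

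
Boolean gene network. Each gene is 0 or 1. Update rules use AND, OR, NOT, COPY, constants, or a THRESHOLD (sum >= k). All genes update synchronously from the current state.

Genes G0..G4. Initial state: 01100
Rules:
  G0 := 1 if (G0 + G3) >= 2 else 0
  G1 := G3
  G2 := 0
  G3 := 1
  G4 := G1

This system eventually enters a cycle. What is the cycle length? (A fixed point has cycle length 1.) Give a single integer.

Step 0: 01100
Step 1: G0=(0+0>=2)=0 G1=G3=0 G2=0(const) G3=1(const) G4=G1=1 -> 00011
Step 2: G0=(0+1>=2)=0 G1=G3=1 G2=0(const) G3=1(const) G4=G1=0 -> 01010
Step 3: G0=(0+1>=2)=0 G1=G3=1 G2=0(const) G3=1(const) G4=G1=1 -> 01011
Step 4: G0=(0+1>=2)=0 G1=G3=1 G2=0(const) G3=1(const) G4=G1=1 -> 01011
State from step 4 equals state from step 3 -> cycle length 1

Answer: 1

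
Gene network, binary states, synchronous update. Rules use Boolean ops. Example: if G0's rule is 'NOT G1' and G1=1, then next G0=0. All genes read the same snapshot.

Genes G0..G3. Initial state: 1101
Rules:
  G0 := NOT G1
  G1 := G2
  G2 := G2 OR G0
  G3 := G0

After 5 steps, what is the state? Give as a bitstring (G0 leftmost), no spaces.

Step 1: G0=NOT G1=NOT 1=0 G1=G2=0 G2=G2|G0=0|1=1 G3=G0=1 -> 0011
Step 2: G0=NOT G1=NOT 0=1 G1=G2=1 G2=G2|G0=1|0=1 G3=G0=0 -> 1110
Step 3: G0=NOT G1=NOT 1=0 G1=G2=1 G2=G2|G0=1|1=1 G3=G0=1 -> 0111
Step 4: G0=NOT G1=NOT 1=0 G1=G2=1 G2=G2|G0=1|0=1 G3=G0=0 -> 0110
Step 5: G0=NOT G1=NOT 1=0 G1=G2=1 G2=G2|G0=1|0=1 G3=G0=0 -> 0110

0110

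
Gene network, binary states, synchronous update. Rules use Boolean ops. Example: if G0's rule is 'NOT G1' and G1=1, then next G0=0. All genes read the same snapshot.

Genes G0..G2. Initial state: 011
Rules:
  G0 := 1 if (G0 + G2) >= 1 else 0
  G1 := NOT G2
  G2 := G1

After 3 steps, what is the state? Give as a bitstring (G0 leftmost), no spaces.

Step 1: G0=(0+1>=1)=1 G1=NOT G2=NOT 1=0 G2=G1=1 -> 101
Step 2: G0=(1+1>=1)=1 G1=NOT G2=NOT 1=0 G2=G1=0 -> 100
Step 3: G0=(1+0>=1)=1 G1=NOT G2=NOT 0=1 G2=G1=0 -> 110

110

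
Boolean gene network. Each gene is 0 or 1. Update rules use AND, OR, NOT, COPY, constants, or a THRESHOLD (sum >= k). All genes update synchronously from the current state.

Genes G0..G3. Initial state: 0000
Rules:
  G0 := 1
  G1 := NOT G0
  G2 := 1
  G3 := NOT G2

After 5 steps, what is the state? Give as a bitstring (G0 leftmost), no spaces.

Step 1: G0=1(const) G1=NOT G0=NOT 0=1 G2=1(const) G3=NOT G2=NOT 0=1 -> 1111
Step 2: G0=1(const) G1=NOT G0=NOT 1=0 G2=1(const) G3=NOT G2=NOT 1=0 -> 1010
Step 3: G0=1(const) G1=NOT G0=NOT 1=0 G2=1(const) G3=NOT G2=NOT 1=0 -> 1010
Step 4: G0=1(const) G1=NOT G0=NOT 1=0 G2=1(const) G3=NOT G2=NOT 1=0 -> 1010
Step 5: G0=1(const) G1=NOT G0=NOT 1=0 G2=1(const) G3=NOT G2=NOT 1=0 -> 1010

1010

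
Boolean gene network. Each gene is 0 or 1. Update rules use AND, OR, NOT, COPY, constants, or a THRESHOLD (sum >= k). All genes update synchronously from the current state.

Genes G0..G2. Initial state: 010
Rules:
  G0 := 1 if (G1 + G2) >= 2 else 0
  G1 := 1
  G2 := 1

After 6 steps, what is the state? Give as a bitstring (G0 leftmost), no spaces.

Step 1: G0=(1+0>=2)=0 G1=1(const) G2=1(const) -> 011
Step 2: G0=(1+1>=2)=1 G1=1(const) G2=1(const) -> 111
Step 3: G0=(1+1>=2)=1 G1=1(const) G2=1(const) -> 111
Step 4: G0=(1+1>=2)=1 G1=1(const) G2=1(const) -> 111
Step 5: G0=(1+1>=2)=1 G1=1(const) G2=1(const) -> 111
Step 6: G0=(1+1>=2)=1 G1=1(const) G2=1(const) -> 111

111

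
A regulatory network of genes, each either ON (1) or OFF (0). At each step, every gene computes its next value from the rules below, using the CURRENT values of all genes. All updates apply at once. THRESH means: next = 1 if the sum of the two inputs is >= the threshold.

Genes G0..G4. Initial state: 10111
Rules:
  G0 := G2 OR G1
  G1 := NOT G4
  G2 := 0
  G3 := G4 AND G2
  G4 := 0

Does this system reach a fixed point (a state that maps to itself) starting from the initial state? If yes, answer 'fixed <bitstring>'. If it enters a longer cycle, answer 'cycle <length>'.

Step 0: 10111
Step 1: G0=G2|G1=1|0=1 G1=NOT G4=NOT 1=0 G2=0(const) G3=G4&G2=1&1=1 G4=0(const) -> 10010
Step 2: G0=G2|G1=0|0=0 G1=NOT G4=NOT 0=1 G2=0(const) G3=G4&G2=0&0=0 G4=0(const) -> 01000
Step 3: G0=G2|G1=0|1=1 G1=NOT G4=NOT 0=1 G2=0(const) G3=G4&G2=0&0=0 G4=0(const) -> 11000
Step 4: G0=G2|G1=0|1=1 G1=NOT G4=NOT 0=1 G2=0(const) G3=G4&G2=0&0=0 G4=0(const) -> 11000
Fixed point reached at step 3: 11000

Answer: fixed 11000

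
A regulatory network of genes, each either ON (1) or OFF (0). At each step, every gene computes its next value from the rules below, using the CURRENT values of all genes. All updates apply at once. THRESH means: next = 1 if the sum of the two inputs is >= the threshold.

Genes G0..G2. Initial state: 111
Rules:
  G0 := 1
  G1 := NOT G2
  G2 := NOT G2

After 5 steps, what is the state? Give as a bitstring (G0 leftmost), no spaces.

Step 1: G0=1(const) G1=NOT G2=NOT 1=0 G2=NOT G2=NOT 1=0 -> 100
Step 2: G0=1(const) G1=NOT G2=NOT 0=1 G2=NOT G2=NOT 0=1 -> 111
Step 3: G0=1(const) G1=NOT G2=NOT 1=0 G2=NOT G2=NOT 1=0 -> 100
Step 4: G0=1(const) G1=NOT G2=NOT 0=1 G2=NOT G2=NOT 0=1 -> 111
Step 5: G0=1(const) G1=NOT G2=NOT 1=0 G2=NOT G2=NOT 1=0 -> 100

100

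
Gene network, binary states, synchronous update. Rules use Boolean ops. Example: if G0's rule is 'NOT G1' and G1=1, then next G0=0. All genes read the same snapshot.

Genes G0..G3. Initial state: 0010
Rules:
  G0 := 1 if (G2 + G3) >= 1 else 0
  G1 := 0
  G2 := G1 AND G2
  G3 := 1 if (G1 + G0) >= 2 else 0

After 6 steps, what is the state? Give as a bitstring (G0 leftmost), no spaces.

Step 1: G0=(1+0>=1)=1 G1=0(const) G2=G1&G2=0&1=0 G3=(0+0>=2)=0 -> 1000
Step 2: G0=(0+0>=1)=0 G1=0(const) G2=G1&G2=0&0=0 G3=(0+1>=2)=0 -> 0000
Step 3: G0=(0+0>=1)=0 G1=0(const) G2=G1&G2=0&0=0 G3=(0+0>=2)=0 -> 0000
Step 4: G0=(0+0>=1)=0 G1=0(const) G2=G1&G2=0&0=0 G3=(0+0>=2)=0 -> 0000
Step 5: G0=(0+0>=1)=0 G1=0(const) G2=G1&G2=0&0=0 G3=(0+0>=2)=0 -> 0000
Step 6: G0=(0+0>=1)=0 G1=0(const) G2=G1&G2=0&0=0 G3=(0+0>=2)=0 -> 0000

0000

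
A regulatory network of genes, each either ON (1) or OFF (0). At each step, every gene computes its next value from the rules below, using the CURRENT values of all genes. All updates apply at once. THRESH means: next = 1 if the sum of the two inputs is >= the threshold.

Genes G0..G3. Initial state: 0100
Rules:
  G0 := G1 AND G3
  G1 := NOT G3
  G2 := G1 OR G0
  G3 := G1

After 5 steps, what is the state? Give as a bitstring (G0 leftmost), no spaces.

Step 1: G0=G1&G3=1&0=0 G1=NOT G3=NOT 0=1 G2=G1|G0=1|0=1 G3=G1=1 -> 0111
Step 2: G0=G1&G3=1&1=1 G1=NOT G3=NOT 1=0 G2=G1|G0=1|0=1 G3=G1=1 -> 1011
Step 3: G0=G1&G3=0&1=0 G1=NOT G3=NOT 1=0 G2=G1|G0=0|1=1 G3=G1=0 -> 0010
Step 4: G0=G1&G3=0&0=0 G1=NOT G3=NOT 0=1 G2=G1|G0=0|0=0 G3=G1=0 -> 0100
Step 5: G0=G1&G3=1&0=0 G1=NOT G3=NOT 0=1 G2=G1|G0=1|0=1 G3=G1=1 -> 0111

0111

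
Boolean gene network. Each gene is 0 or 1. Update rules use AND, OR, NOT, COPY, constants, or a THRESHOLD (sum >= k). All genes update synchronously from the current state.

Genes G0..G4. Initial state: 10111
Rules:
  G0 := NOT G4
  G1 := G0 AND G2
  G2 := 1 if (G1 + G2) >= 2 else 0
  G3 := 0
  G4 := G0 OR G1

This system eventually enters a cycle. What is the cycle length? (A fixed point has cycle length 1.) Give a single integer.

Step 0: 10111
Step 1: G0=NOT G4=NOT 1=0 G1=G0&G2=1&1=1 G2=(0+1>=2)=0 G3=0(const) G4=G0|G1=1|0=1 -> 01001
Step 2: G0=NOT G4=NOT 1=0 G1=G0&G2=0&0=0 G2=(1+0>=2)=0 G3=0(const) G4=G0|G1=0|1=1 -> 00001
Step 3: G0=NOT G4=NOT 1=0 G1=G0&G2=0&0=0 G2=(0+0>=2)=0 G3=0(const) G4=G0|G1=0|0=0 -> 00000
Step 4: G0=NOT G4=NOT 0=1 G1=G0&G2=0&0=0 G2=(0+0>=2)=0 G3=0(const) G4=G0|G1=0|0=0 -> 10000
Step 5: G0=NOT G4=NOT 0=1 G1=G0&G2=1&0=0 G2=(0+0>=2)=0 G3=0(const) G4=G0|G1=1|0=1 -> 10001
Step 6: G0=NOT G4=NOT 1=0 G1=G0&G2=1&0=0 G2=(0+0>=2)=0 G3=0(const) G4=G0|G1=1|0=1 -> 00001
State from step 6 equals state from step 2 -> cycle length 4

Answer: 4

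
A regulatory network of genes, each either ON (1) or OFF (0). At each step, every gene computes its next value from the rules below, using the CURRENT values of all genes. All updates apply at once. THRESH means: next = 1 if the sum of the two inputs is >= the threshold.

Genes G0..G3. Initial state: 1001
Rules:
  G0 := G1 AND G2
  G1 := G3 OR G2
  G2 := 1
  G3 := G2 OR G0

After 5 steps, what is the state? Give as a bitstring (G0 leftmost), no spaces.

Step 1: G0=G1&G2=0&0=0 G1=G3|G2=1|0=1 G2=1(const) G3=G2|G0=0|1=1 -> 0111
Step 2: G0=G1&G2=1&1=1 G1=G3|G2=1|1=1 G2=1(const) G3=G2|G0=1|0=1 -> 1111
Step 3: G0=G1&G2=1&1=1 G1=G3|G2=1|1=1 G2=1(const) G3=G2|G0=1|1=1 -> 1111
Step 4: G0=G1&G2=1&1=1 G1=G3|G2=1|1=1 G2=1(const) G3=G2|G0=1|1=1 -> 1111
Step 5: G0=G1&G2=1&1=1 G1=G3|G2=1|1=1 G2=1(const) G3=G2|G0=1|1=1 -> 1111

1111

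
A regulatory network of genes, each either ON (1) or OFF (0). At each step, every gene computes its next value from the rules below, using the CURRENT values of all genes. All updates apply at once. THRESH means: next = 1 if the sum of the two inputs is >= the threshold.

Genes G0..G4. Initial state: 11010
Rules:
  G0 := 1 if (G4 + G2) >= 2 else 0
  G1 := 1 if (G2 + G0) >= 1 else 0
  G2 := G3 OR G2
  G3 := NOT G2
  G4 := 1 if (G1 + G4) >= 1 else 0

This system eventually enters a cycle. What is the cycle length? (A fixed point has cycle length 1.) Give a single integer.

Answer: 1

Derivation:
Step 0: 11010
Step 1: G0=(0+0>=2)=0 G1=(0+1>=1)=1 G2=G3|G2=1|0=1 G3=NOT G2=NOT 0=1 G4=(1+0>=1)=1 -> 01111
Step 2: G0=(1+1>=2)=1 G1=(1+0>=1)=1 G2=G3|G2=1|1=1 G3=NOT G2=NOT 1=0 G4=(1+1>=1)=1 -> 11101
Step 3: G0=(1+1>=2)=1 G1=(1+1>=1)=1 G2=G3|G2=0|1=1 G3=NOT G2=NOT 1=0 G4=(1+1>=1)=1 -> 11101
State from step 3 equals state from step 2 -> cycle length 1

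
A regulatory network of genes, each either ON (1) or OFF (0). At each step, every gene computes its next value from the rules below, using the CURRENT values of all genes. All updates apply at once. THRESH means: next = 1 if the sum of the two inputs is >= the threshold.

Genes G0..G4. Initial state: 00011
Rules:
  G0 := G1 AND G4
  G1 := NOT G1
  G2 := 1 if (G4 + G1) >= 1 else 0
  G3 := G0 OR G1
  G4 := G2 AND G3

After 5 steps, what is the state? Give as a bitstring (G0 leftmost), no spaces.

Step 1: G0=G1&G4=0&1=0 G1=NOT G1=NOT 0=1 G2=(1+0>=1)=1 G3=G0|G1=0|0=0 G4=G2&G3=0&1=0 -> 01100
Step 2: G0=G1&G4=1&0=0 G1=NOT G1=NOT 1=0 G2=(0+1>=1)=1 G3=G0|G1=0|1=1 G4=G2&G3=1&0=0 -> 00110
Step 3: G0=G1&G4=0&0=0 G1=NOT G1=NOT 0=1 G2=(0+0>=1)=0 G3=G0|G1=0|0=0 G4=G2&G3=1&1=1 -> 01001
Step 4: G0=G1&G4=1&1=1 G1=NOT G1=NOT 1=0 G2=(1+1>=1)=1 G3=G0|G1=0|1=1 G4=G2&G3=0&0=0 -> 10110
Step 5: G0=G1&G4=0&0=0 G1=NOT G1=NOT 0=1 G2=(0+0>=1)=0 G3=G0|G1=1|0=1 G4=G2&G3=1&1=1 -> 01011

01011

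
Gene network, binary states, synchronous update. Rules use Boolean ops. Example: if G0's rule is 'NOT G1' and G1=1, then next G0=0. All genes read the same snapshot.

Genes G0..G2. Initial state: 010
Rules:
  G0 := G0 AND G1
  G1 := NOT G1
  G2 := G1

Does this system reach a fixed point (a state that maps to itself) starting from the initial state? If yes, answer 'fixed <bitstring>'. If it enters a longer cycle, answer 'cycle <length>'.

Step 0: 010
Step 1: G0=G0&G1=0&1=0 G1=NOT G1=NOT 1=0 G2=G1=1 -> 001
Step 2: G0=G0&G1=0&0=0 G1=NOT G1=NOT 0=1 G2=G1=0 -> 010
Cycle of length 2 starting at step 0 -> no fixed point

Answer: cycle 2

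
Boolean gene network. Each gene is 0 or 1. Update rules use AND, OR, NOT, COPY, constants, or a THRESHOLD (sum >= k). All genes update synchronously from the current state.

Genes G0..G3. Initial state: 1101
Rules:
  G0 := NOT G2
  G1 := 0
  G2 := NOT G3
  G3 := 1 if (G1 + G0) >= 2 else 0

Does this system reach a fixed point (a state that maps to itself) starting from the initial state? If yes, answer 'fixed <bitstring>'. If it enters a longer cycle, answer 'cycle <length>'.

Answer: fixed 0010

Derivation:
Step 0: 1101
Step 1: G0=NOT G2=NOT 0=1 G1=0(const) G2=NOT G3=NOT 1=0 G3=(1+1>=2)=1 -> 1001
Step 2: G0=NOT G2=NOT 0=1 G1=0(const) G2=NOT G3=NOT 1=0 G3=(0+1>=2)=0 -> 1000
Step 3: G0=NOT G2=NOT 0=1 G1=0(const) G2=NOT G3=NOT 0=1 G3=(0+1>=2)=0 -> 1010
Step 4: G0=NOT G2=NOT 1=0 G1=0(const) G2=NOT G3=NOT 0=1 G3=(0+1>=2)=0 -> 0010
Step 5: G0=NOT G2=NOT 1=0 G1=0(const) G2=NOT G3=NOT 0=1 G3=(0+0>=2)=0 -> 0010
Fixed point reached at step 4: 0010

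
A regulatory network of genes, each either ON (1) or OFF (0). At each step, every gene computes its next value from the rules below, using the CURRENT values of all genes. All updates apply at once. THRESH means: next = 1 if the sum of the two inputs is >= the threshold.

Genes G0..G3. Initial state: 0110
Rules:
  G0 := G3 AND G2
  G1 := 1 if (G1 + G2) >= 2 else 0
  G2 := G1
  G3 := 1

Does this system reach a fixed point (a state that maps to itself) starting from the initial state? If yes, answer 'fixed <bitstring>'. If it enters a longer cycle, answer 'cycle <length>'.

Answer: fixed 1111

Derivation:
Step 0: 0110
Step 1: G0=G3&G2=0&1=0 G1=(1+1>=2)=1 G2=G1=1 G3=1(const) -> 0111
Step 2: G0=G3&G2=1&1=1 G1=(1+1>=2)=1 G2=G1=1 G3=1(const) -> 1111
Step 3: G0=G3&G2=1&1=1 G1=(1+1>=2)=1 G2=G1=1 G3=1(const) -> 1111
Fixed point reached at step 2: 1111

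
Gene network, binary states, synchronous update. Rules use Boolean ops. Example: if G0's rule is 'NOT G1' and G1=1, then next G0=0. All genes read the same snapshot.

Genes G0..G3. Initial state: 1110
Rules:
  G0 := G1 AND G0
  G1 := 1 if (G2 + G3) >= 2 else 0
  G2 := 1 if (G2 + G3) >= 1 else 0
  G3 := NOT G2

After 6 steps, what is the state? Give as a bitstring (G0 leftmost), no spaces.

Step 1: G0=G1&G0=1&1=1 G1=(1+0>=2)=0 G2=(1+0>=1)=1 G3=NOT G2=NOT 1=0 -> 1010
Step 2: G0=G1&G0=0&1=0 G1=(1+0>=2)=0 G2=(1+0>=1)=1 G3=NOT G2=NOT 1=0 -> 0010
Step 3: G0=G1&G0=0&0=0 G1=(1+0>=2)=0 G2=(1+0>=1)=1 G3=NOT G2=NOT 1=0 -> 0010
Step 4: G0=G1&G0=0&0=0 G1=(1+0>=2)=0 G2=(1+0>=1)=1 G3=NOT G2=NOT 1=0 -> 0010
Step 5: G0=G1&G0=0&0=0 G1=(1+0>=2)=0 G2=(1+0>=1)=1 G3=NOT G2=NOT 1=0 -> 0010
Step 6: G0=G1&G0=0&0=0 G1=(1+0>=2)=0 G2=(1+0>=1)=1 G3=NOT G2=NOT 1=0 -> 0010

0010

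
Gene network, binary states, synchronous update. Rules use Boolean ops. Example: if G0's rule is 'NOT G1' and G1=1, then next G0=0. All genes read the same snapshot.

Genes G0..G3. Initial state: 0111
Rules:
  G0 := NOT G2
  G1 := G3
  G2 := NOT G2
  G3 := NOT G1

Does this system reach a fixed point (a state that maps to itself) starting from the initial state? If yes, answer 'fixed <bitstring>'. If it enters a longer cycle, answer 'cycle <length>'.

Answer: cycle 4

Derivation:
Step 0: 0111
Step 1: G0=NOT G2=NOT 1=0 G1=G3=1 G2=NOT G2=NOT 1=0 G3=NOT G1=NOT 1=0 -> 0100
Step 2: G0=NOT G2=NOT 0=1 G1=G3=0 G2=NOT G2=NOT 0=1 G3=NOT G1=NOT 1=0 -> 1010
Step 3: G0=NOT G2=NOT 1=0 G1=G3=0 G2=NOT G2=NOT 1=0 G3=NOT G1=NOT 0=1 -> 0001
Step 4: G0=NOT G2=NOT 0=1 G1=G3=1 G2=NOT G2=NOT 0=1 G3=NOT G1=NOT 0=1 -> 1111
Step 5: G0=NOT G2=NOT 1=0 G1=G3=1 G2=NOT G2=NOT 1=0 G3=NOT G1=NOT 1=0 -> 0100
Cycle of length 4 starting at step 1 -> no fixed point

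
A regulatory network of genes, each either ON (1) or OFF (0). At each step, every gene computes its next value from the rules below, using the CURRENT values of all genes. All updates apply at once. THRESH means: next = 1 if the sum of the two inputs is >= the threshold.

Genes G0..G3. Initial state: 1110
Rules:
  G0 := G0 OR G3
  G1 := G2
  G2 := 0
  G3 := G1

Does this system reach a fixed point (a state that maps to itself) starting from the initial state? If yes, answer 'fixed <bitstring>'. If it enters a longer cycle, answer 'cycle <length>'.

Step 0: 1110
Step 1: G0=G0|G3=1|0=1 G1=G2=1 G2=0(const) G3=G1=1 -> 1101
Step 2: G0=G0|G3=1|1=1 G1=G2=0 G2=0(const) G3=G1=1 -> 1001
Step 3: G0=G0|G3=1|1=1 G1=G2=0 G2=0(const) G3=G1=0 -> 1000
Step 4: G0=G0|G3=1|0=1 G1=G2=0 G2=0(const) G3=G1=0 -> 1000
Fixed point reached at step 3: 1000

Answer: fixed 1000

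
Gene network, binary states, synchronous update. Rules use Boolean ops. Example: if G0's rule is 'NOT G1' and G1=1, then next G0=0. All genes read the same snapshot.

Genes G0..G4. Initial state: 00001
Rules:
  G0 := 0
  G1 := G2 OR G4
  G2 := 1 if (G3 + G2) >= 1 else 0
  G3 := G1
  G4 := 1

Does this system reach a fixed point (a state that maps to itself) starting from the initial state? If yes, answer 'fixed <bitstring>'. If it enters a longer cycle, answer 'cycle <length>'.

Answer: fixed 01111

Derivation:
Step 0: 00001
Step 1: G0=0(const) G1=G2|G4=0|1=1 G2=(0+0>=1)=0 G3=G1=0 G4=1(const) -> 01001
Step 2: G0=0(const) G1=G2|G4=0|1=1 G2=(0+0>=1)=0 G3=G1=1 G4=1(const) -> 01011
Step 3: G0=0(const) G1=G2|G4=0|1=1 G2=(1+0>=1)=1 G3=G1=1 G4=1(const) -> 01111
Step 4: G0=0(const) G1=G2|G4=1|1=1 G2=(1+1>=1)=1 G3=G1=1 G4=1(const) -> 01111
Fixed point reached at step 3: 01111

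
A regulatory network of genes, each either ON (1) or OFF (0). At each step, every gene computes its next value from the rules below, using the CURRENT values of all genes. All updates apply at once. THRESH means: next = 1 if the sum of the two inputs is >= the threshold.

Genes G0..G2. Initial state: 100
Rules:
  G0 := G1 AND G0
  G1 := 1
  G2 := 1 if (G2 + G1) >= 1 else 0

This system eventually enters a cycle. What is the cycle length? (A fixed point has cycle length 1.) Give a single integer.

Answer: 1

Derivation:
Step 0: 100
Step 1: G0=G1&G0=0&1=0 G1=1(const) G2=(0+0>=1)=0 -> 010
Step 2: G0=G1&G0=1&0=0 G1=1(const) G2=(0+1>=1)=1 -> 011
Step 3: G0=G1&G0=1&0=0 G1=1(const) G2=(1+1>=1)=1 -> 011
State from step 3 equals state from step 2 -> cycle length 1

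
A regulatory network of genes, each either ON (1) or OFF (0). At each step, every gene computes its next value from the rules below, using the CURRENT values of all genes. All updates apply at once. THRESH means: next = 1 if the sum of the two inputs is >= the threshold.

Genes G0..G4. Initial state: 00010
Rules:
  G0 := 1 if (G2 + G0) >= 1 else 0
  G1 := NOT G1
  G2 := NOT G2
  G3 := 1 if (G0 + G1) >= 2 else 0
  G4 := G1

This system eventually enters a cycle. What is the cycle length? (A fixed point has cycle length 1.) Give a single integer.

Answer: 2

Derivation:
Step 0: 00010
Step 1: G0=(0+0>=1)=0 G1=NOT G1=NOT 0=1 G2=NOT G2=NOT 0=1 G3=(0+0>=2)=0 G4=G1=0 -> 01100
Step 2: G0=(1+0>=1)=1 G1=NOT G1=NOT 1=0 G2=NOT G2=NOT 1=0 G3=(0+1>=2)=0 G4=G1=1 -> 10001
Step 3: G0=(0+1>=1)=1 G1=NOT G1=NOT 0=1 G2=NOT G2=NOT 0=1 G3=(1+0>=2)=0 G4=G1=0 -> 11100
Step 4: G0=(1+1>=1)=1 G1=NOT G1=NOT 1=0 G2=NOT G2=NOT 1=0 G3=(1+1>=2)=1 G4=G1=1 -> 10011
Step 5: G0=(0+1>=1)=1 G1=NOT G1=NOT 0=1 G2=NOT G2=NOT 0=1 G3=(1+0>=2)=0 G4=G1=0 -> 11100
State from step 5 equals state from step 3 -> cycle length 2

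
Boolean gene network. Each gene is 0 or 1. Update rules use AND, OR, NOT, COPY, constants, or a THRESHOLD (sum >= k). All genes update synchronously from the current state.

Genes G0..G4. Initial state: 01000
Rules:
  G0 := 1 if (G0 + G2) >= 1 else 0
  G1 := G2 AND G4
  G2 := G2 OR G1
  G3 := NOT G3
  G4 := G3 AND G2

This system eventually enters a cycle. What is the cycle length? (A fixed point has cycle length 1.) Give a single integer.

Answer: 2

Derivation:
Step 0: 01000
Step 1: G0=(0+0>=1)=0 G1=G2&G4=0&0=0 G2=G2|G1=0|1=1 G3=NOT G3=NOT 0=1 G4=G3&G2=0&0=0 -> 00110
Step 2: G0=(0+1>=1)=1 G1=G2&G4=1&0=0 G2=G2|G1=1|0=1 G3=NOT G3=NOT 1=0 G4=G3&G2=1&1=1 -> 10101
Step 3: G0=(1+1>=1)=1 G1=G2&G4=1&1=1 G2=G2|G1=1|0=1 G3=NOT G3=NOT 0=1 G4=G3&G2=0&1=0 -> 11110
Step 4: G0=(1+1>=1)=1 G1=G2&G4=1&0=0 G2=G2|G1=1|1=1 G3=NOT G3=NOT 1=0 G4=G3&G2=1&1=1 -> 10101
State from step 4 equals state from step 2 -> cycle length 2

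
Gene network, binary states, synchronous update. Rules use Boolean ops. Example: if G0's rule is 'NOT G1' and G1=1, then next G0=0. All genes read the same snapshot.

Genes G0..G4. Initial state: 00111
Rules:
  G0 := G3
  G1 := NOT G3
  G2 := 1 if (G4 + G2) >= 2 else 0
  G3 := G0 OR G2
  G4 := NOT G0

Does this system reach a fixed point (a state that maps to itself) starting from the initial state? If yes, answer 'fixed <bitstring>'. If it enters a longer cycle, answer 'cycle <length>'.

Step 0: 00111
Step 1: G0=G3=1 G1=NOT G3=NOT 1=0 G2=(1+1>=2)=1 G3=G0|G2=0|1=1 G4=NOT G0=NOT 0=1 -> 10111
Step 2: G0=G3=1 G1=NOT G3=NOT 1=0 G2=(1+1>=2)=1 G3=G0|G2=1|1=1 G4=NOT G0=NOT 1=0 -> 10110
Step 3: G0=G3=1 G1=NOT G3=NOT 1=0 G2=(0+1>=2)=0 G3=G0|G2=1|1=1 G4=NOT G0=NOT 1=0 -> 10010
Step 4: G0=G3=1 G1=NOT G3=NOT 1=0 G2=(0+0>=2)=0 G3=G0|G2=1|0=1 G4=NOT G0=NOT 1=0 -> 10010
Fixed point reached at step 3: 10010

Answer: fixed 10010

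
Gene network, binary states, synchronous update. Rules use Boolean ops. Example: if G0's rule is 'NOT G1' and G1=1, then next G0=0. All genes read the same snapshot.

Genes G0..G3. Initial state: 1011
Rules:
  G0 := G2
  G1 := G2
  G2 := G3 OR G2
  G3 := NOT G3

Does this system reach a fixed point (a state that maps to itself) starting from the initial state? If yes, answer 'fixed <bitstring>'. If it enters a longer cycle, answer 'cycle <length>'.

Step 0: 1011
Step 1: G0=G2=1 G1=G2=1 G2=G3|G2=1|1=1 G3=NOT G3=NOT 1=0 -> 1110
Step 2: G0=G2=1 G1=G2=1 G2=G3|G2=0|1=1 G3=NOT G3=NOT 0=1 -> 1111
Step 3: G0=G2=1 G1=G2=1 G2=G3|G2=1|1=1 G3=NOT G3=NOT 1=0 -> 1110
Cycle of length 2 starting at step 1 -> no fixed point

Answer: cycle 2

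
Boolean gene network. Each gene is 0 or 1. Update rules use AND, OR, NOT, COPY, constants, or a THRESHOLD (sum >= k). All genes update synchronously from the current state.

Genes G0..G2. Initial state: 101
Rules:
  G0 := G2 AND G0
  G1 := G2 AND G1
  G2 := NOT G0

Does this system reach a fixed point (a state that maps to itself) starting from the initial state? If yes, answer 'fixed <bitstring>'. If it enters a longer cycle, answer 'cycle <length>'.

Step 0: 101
Step 1: G0=G2&G0=1&1=1 G1=G2&G1=1&0=0 G2=NOT G0=NOT 1=0 -> 100
Step 2: G0=G2&G0=0&1=0 G1=G2&G1=0&0=0 G2=NOT G0=NOT 1=0 -> 000
Step 3: G0=G2&G0=0&0=0 G1=G2&G1=0&0=0 G2=NOT G0=NOT 0=1 -> 001
Step 4: G0=G2&G0=1&0=0 G1=G2&G1=1&0=0 G2=NOT G0=NOT 0=1 -> 001
Fixed point reached at step 3: 001

Answer: fixed 001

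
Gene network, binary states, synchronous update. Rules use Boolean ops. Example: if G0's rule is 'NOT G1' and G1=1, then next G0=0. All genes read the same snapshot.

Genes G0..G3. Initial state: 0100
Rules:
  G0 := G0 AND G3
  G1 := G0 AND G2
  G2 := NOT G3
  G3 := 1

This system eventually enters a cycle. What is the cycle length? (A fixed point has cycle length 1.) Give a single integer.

Step 0: 0100
Step 1: G0=G0&G3=0&0=0 G1=G0&G2=0&0=0 G2=NOT G3=NOT 0=1 G3=1(const) -> 0011
Step 2: G0=G0&G3=0&1=0 G1=G0&G2=0&1=0 G2=NOT G3=NOT 1=0 G3=1(const) -> 0001
Step 3: G0=G0&G3=0&1=0 G1=G0&G2=0&0=0 G2=NOT G3=NOT 1=0 G3=1(const) -> 0001
State from step 3 equals state from step 2 -> cycle length 1

Answer: 1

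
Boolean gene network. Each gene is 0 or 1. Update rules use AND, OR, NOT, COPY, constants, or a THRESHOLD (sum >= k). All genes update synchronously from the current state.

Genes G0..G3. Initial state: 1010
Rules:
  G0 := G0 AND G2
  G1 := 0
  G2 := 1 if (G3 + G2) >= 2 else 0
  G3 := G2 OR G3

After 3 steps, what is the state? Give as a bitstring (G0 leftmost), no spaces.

Step 1: G0=G0&G2=1&1=1 G1=0(const) G2=(0+1>=2)=0 G3=G2|G3=1|0=1 -> 1001
Step 2: G0=G0&G2=1&0=0 G1=0(const) G2=(1+0>=2)=0 G3=G2|G3=0|1=1 -> 0001
Step 3: G0=G0&G2=0&0=0 G1=0(const) G2=(1+0>=2)=0 G3=G2|G3=0|1=1 -> 0001

0001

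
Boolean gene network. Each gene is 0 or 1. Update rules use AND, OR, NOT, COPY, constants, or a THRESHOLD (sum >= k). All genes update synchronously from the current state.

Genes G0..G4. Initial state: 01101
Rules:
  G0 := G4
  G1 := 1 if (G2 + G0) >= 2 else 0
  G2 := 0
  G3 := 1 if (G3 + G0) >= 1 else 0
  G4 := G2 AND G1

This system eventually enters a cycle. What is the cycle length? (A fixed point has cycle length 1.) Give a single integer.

Step 0: 01101
Step 1: G0=G4=1 G1=(1+0>=2)=0 G2=0(const) G3=(0+0>=1)=0 G4=G2&G1=1&1=1 -> 10001
Step 2: G0=G4=1 G1=(0+1>=2)=0 G2=0(const) G3=(0+1>=1)=1 G4=G2&G1=0&0=0 -> 10010
Step 3: G0=G4=0 G1=(0+1>=2)=0 G2=0(const) G3=(1+1>=1)=1 G4=G2&G1=0&0=0 -> 00010
Step 4: G0=G4=0 G1=(0+0>=2)=0 G2=0(const) G3=(1+0>=1)=1 G4=G2&G1=0&0=0 -> 00010
State from step 4 equals state from step 3 -> cycle length 1

Answer: 1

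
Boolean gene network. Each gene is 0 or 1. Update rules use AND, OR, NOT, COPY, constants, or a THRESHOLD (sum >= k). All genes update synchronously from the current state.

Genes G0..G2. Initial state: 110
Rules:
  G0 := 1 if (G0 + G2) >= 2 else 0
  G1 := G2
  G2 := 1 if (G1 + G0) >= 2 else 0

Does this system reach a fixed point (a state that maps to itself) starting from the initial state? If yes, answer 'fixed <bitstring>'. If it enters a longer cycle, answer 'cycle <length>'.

Answer: fixed 000

Derivation:
Step 0: 110
Step 1: G0=(1+0>=2)=0 G1=G2=0 G2=(1+1>=2)=1 -> 001
Step 2: G0=(0+1>=2)=0 G1=G2=1 G2=(0+0>=2)=0 -> 010
Step 3: G0=(0+0>=2)=0 G1=G2=0 G2=(1+0>=2)=0 -> 000
Step 4: G0=(0+0>=2)=0 G1=G2=0 G2=(0+0>=2)=0 -> 000
Fixed point reached at step 3: 000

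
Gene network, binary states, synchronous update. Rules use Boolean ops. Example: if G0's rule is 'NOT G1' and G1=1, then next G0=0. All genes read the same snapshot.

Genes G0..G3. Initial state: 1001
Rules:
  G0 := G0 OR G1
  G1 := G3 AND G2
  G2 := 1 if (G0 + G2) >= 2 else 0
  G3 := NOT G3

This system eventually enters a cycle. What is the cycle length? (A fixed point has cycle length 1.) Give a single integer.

Answer: 2

Derivation:
Step 0: 1001
Step 1: G0=G0|G1=1|0=1 G1=G3&G2=1&0=0 G2=(1+0>=2)=0 G3=NOT G3=NOT 1=0 -> 1000
Step 2: G0=G0|G1=1|0=1 G1=G3&G2=0&0=0 G2=(1+0>=2)=0 G3=NOT G3=NOT 0=1 -> 1001
State from step 2 equals state from step 0 -> cycle length 2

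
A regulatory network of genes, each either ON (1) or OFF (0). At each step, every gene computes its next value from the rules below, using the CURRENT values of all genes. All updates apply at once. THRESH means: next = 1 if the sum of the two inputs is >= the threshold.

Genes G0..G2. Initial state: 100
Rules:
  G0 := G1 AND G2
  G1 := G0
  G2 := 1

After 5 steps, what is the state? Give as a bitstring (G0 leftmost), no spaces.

Step 1: G0=G1&G2=0&0=0 G1=G0=1 G2=1(const) -> 011
Step 2: G0=G1&G2=1&1=1 G1=G0=0 G2=1(const) -> 101
Step 3: G0=G1&G2=0&1=0 G1=G0=1 G2=1(const) -> 011
Step 4: G0=G1&G2=1&1=1 G1=G0=0 G2=1(const) -> 101
Step 5: G0=G1&G2=0&1=0 G1=G0=1 G2=1(const) -> 011

011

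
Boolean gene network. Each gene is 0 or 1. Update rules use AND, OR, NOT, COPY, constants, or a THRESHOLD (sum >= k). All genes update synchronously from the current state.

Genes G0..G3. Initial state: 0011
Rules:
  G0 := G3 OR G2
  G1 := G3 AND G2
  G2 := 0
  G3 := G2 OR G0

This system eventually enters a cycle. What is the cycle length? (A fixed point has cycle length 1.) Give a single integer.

Step 0: 0011
Step 1: G0=G3|G2=1|1=1 G1=G3&G2=1&1=1 G2=0(const) G3=G2|G0=1|0=1 -> 1101
Step 2: G0=G3|G2=1|0=1 G1=G3&G2=1&0=0 G2=0(const) G3=G2|G0=0|1=1 -> 1001
Step 3: G0=G3|G2=1|0=1 G1=G3&G2=1&0=0 G2=0(const) G3=G2|G0=0|1=1 -> 1001
State from step 3 equals state from step 2 -> cycle length 1

Answer: 1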